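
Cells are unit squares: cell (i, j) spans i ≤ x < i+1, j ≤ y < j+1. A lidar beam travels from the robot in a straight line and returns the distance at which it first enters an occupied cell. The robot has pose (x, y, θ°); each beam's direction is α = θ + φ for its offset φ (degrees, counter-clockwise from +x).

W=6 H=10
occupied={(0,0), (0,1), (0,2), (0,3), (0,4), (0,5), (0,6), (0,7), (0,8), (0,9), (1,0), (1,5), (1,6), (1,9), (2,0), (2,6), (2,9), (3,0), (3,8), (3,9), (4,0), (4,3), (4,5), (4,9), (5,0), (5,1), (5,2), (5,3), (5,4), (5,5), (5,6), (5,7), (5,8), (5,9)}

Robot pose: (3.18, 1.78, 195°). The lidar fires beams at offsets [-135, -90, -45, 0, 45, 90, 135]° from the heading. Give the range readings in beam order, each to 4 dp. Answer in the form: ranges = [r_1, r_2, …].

beam 1: φ=-135°, α=60°
  d=(0.5000,0.8660)  start (3,1)  tX=1.6400 tY=0.2540  stride 1/|dx|=2.0000 1/|dy|=1.1547
    cross y-line → (3,2), t=0.2540
    cross y-line → (3,3), t=1.4087
    cross x-line → (4,3), t=1.6400 (wall)
  → r_1 = 1.6400
beam 2: φ=-90°, α=105°
  d=(-0.2588,0.9659)  start (3,1)  tX=0.6955 tY=0.2278  stride 1/|dx|=3.8637 1/|dy|=1.0353
    cross y-line → (3,2), t=0.2278
    cross x-line → (2,2), t=0.6955
    cross y-line → (2,3), t=1.2630
    cross y-line → (2,4), t=2.2983
    cross y-line → (2,5), t=3.3336
    cross y-line → (2,6), t=4.3689 (wall)
  → r_2 = 4.3689
beam 3: φ=-45°, α=150°
  d=(-0.8660,0.5000)  start (3,1)  tX=0.2078 tY=0.4400  stride 1/|dx|=1.1547 1/|dy|=2.0000
    cross x-line → (2,1), t=0.2078
    cross y-line → (2,2), t=0.4400
    cross x-line → (1,2), t=1.3625
    cross y-line → (1,3), t=2.4400
    cross x-line → (0,3), t=2.5172 (wall)
  → r_3 = 2.5172
beam 4: φ=0°, α=195°
  d=(-0.9659,-0.2588)  start (3,1)  tX=0.1863 tY=3.0137  stride 1/|dx|=1.0353 1/|dy|=3.8637
    cross x-line → (2,1), t=0.1863
    cross x-line → (1,1), t=1.2216
    cross x-line → (0,1), t=2.2569 (wall)
  → r_4 = 2.2569
beam 5: φ=45°, α=240°
  d=(-0.5000,-0.8660)  start (3,1)  tX=0.3600 tY=0.9007  stride 1/|dx|=2.0000 1/|dy|=1.1547
    cross x-line → (2,1), t=0.3600
    cross y-line → (2,0), t=0.9007 (wall)
  → r_5 = 0.9007
beam 6: φ=90°, α=285°
  d=(0.2588,-0.9659)  start (3,1)  tX=3.1682 tY=0.8075  stride 1/|dx|=3.8637 1/|dy|=1.0353
    cross y-line → (3,0), t=0.8075 (wall)
  → r_6 = 0.8075
beam 7: φ=135°, α=330°
  d=(0.8660,-0.5000)  start (3,1)  tX=0.9469 tY=1.5600  stride 1/|dx|=1.1547 1/|dy|=2.0000
    cross x-line → (4,1), t=0.9469
    cross y-line → (4,0), t=1.5600 (wall)
  → r_7 = 1.5600

ranges = [1.6400, 4.3689, 2.5172, 2.2569, 0.9007, 0.8075, 1.5600]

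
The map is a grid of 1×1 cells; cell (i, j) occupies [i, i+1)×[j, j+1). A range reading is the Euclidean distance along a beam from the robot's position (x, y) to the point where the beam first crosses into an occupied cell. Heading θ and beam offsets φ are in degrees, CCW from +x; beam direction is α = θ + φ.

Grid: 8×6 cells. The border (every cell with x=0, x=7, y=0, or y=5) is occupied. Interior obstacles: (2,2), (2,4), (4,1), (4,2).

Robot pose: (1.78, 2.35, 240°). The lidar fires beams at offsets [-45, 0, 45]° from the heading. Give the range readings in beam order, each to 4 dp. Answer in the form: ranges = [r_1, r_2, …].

ranges = [0.8075, 1.5588, 1.3976]

beam 1: φ=-45°, α=195°
  dir = (cos 195°, sin 195°) = (-0.9659, -0.2588); from cell (1,2)
  next x-line at t=0.8075, next y-line at t=1.3523; Δt_x=1.0353, Δt_y=3.8637
    x: enter (0,2) at t=0.8075 ← occupied
  → r_1 = 0.8075
beam 2: φ=0°, α=240°
  dir = (cos 240°, sin 240°) = (-0.5000, -0.8660); from cell (1,2)
  next x-line at t=1.5600, next y-line at t=0.4041; Δt_x=2.0000, Δt_y=1.1547
    y: enter (1,1) at t=0.4041
    y: enter (1,0) at t=1.5588 ← occupied
  → r_2 = 1.5588
beam 3: φ=45°, α=285°
  dir = (cos 285°, sin 285°) = (0.2588, -0.9659); from cell (1,2)
  next x-line at t=0.8500, next y-line at t=0.3623; Δt_x=3.8637, Δt_y=1.0353
    y: enter (1,1) at t=0.3623
    x: enter (2,1) at t=0.8500
    y: enter (2,0) at t=1.3976 ← occupied
  → r_3 = 1.3976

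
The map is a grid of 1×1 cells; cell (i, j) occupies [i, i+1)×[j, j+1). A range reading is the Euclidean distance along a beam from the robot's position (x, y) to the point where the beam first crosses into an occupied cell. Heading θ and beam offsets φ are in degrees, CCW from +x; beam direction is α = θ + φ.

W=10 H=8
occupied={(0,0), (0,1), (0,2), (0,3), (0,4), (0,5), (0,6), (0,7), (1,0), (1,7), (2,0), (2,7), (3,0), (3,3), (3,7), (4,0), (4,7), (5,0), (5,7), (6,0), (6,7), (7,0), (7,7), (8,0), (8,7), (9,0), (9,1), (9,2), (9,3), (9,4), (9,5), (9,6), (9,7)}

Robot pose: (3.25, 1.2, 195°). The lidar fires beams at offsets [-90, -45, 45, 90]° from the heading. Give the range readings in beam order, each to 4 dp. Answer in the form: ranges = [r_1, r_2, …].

ranges = [6.0046, 2.5981, 0.2309, 0.2071]

beam 1: φ=-90°, α=105°
  d=(-0.2588,0.9659)  start (3,1)  tX=0.9659 tY=0.8282  stride 1/|dx|=3.8637 1/|dy|=1.0353
    cross y-line → (3,2), t=0.8282
    cross x-line → (2,2), t=0.9659
    cross y-line → (2,3), t=1.8635
    cross y-line → (2,4), t=2.8988
    cross y-line → (2,5), t=3.9340
    cross x-line → (1,5), t=4.8296
    cross y-line → (1,6), t=4.9693
    cross y-line → (1,7), t=6.0046 (wall)
  → r_1 = 6.0046
beam 2: φ=-45°, α=150°
  d=(-0.8660,0.5000)  start (3,1)  tX=0.2887 tY=1.6000  stride 1/|dx|=1.1547 1/|dy|=2.0000
    cross x-line → (2,1), t=0.2887
    cross x-line → (1,1), t=1.4434
    cross y-line → (1,2), t=1.6000
    cross x-line → (0,2), t=2.5981 (wall)
  → r_2 = 2.5981
beam 3: φ=45°, α=240°
  d=(-0.5000,-0.8660)  start (3,1)  tX=0.5000 tY=0.2309  stride 1/|dx|=2.0000 1/|dy|=1.1547
    cross y-line → (3,0), t=0.2309 (wall)
  → r_3 = 0.2309
beam 4: φ=90°, α=285°
  d=(0.2588,-0.9659)  start (3,1)  tX=2.8978 tY=0.2071  stride 1/|dx|=3.8637 1/|dy|=1.0353
    cross y-line → (3,0), t=0.2071 (wall)
  → r_4 = 0.2071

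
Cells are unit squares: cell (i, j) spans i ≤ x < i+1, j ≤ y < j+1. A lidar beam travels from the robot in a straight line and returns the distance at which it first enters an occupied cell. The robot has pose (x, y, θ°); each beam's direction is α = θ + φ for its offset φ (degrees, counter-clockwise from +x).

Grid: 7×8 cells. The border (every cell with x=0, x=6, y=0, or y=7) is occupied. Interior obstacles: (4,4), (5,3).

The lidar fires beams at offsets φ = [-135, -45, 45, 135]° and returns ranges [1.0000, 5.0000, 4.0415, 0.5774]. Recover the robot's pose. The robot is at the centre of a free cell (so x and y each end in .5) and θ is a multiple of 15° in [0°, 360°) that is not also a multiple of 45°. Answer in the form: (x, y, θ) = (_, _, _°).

The pose lattice has 28·16 = 448 candidates. Test each by forward raycasting.
  (5.5, 4.5, 60°): beam 1 = 0.5176 ≠ 1.0000 ✗
  (2.5, 3.5, 255°): beam 1 = 3.0000 ≠ 1.0000 ✗
  (1.5, 3.5, 330°): beam 1 = 0.5176 ≠ 1.0000 ✗
  …
  (1.5, 3.5, 15°): r_1=1.0000, r_2=5.0000, r_3=4.0415, r_4=0.5774 — all match ✓
Unique over the lattice → pose = (1.5, 3.5, 15°).

(x, y, θ) = (1.5, 3.5, 15°)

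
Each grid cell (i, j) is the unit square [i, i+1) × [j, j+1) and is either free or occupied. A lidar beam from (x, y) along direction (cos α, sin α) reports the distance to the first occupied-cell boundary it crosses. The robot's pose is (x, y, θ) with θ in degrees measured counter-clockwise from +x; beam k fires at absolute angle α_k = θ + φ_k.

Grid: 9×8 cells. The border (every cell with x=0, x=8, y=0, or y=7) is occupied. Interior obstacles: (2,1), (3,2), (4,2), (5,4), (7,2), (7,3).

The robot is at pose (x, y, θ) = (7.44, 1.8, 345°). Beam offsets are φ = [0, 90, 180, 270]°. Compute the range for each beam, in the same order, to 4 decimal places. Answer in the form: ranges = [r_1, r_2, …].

beam 1: φ=0°, α=345°
  direction (0.9659, -0.2588); cell (7,1); t to first gridline: x 0.5798, y 3.0910 (then +1.0353 / +3.8637)
    (8,1) via x @ 0.5798  # hit
  → r_1 = 0.5798
beam 2: φ=90°, α=75°
  direction (0.2588, 0.9659); cell (7,1); t to first gridline: x 2.1637, y 0.2071 (then +3.8637 / +1.0353)
    (7,2) via y @ 0.2071  # hit
  → r_2 = 0.2071
beam 3: φ=180°, α=165°
  direction (-0.9659, 0.2588); cell (7,1); t to first gridline: x 0.4555, y 0.7727 (then +1.0353 / +3.8637)
    (6,1) via x @ 0.4555
    (6,2) via y @ 0.7727
    (5,2) via x @ 1.4908
    (4,2) via x @ 2.5261  # hit
  → r_3 = 2.5261
beam 4: φ=270°, α=255°
  direction (-0.2588, -0.9659); cell (7,1); t to first gridline: x 1.7000, y 0.8282 (then +3.8637 / +1.0353)
    (7,0) via y @ 0.8282  # hit
  → r_4 = 0.8282

ranges = [0.5798, 0.2071, 2.5261, 0.8282]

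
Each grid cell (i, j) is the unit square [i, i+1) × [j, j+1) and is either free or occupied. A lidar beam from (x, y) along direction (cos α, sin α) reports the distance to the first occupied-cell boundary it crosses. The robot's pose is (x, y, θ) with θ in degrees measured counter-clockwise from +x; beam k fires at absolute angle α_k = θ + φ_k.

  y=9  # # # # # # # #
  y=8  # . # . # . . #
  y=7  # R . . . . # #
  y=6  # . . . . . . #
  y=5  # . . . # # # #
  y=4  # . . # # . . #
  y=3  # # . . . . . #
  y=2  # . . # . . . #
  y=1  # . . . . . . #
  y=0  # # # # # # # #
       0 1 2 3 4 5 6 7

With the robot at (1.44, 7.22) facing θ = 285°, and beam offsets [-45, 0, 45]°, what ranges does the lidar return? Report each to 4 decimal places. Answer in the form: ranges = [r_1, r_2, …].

ranges = [0.8800, 6.4394, 2.9560]

beam 1: φ=-45°, α=240°
  d=(-0.5000,-0.8660)  start (1,7)  tX=0.8800 tY=0.2540  stride 1/|dx|=2.0000 1/|dy|=1.1547
    cross y-line → (1,6), t=0.2540
    cross x-line → (0,6), t=0.8800 (wall)
  → r_1 = 0.8800
beam 2: φ=0°, α=285°
  d=(0.2588,-0.9659)  start (1,7)  tX=2.1637 tY=0.2278  stride 1/|dx|=3.8637 1/|dy|=1.0353
    cross y-line → (1,6), t=0.2278
    cross y-line → (1,5), t=1.2630
    cross x-line → (2,5), t=2.1637
    cross y-line → (2,4), t=2.2983
    cross y-line → (2,3), t=3.3336
    cross y-line → (2,2), t=4.3689
    cross y-line → (2,1), t=5.4041
    cross x-line → (3,1), t=6.0274
    cross y-line → (3,0), t=6.4394 (wall)
  → r_2 = 6.4394
beam 3: φ=45°, α=330°
  d=(0.8660,-0.5000)  start (1,7)  tX=0.6466 tY=0.4400  stride 1/|dx|=1.1547 1/|dy|=2.0000
    cross y-line → (1,6), t=0.4400
    cross x-line → (2,6), t=0.6466
    cross x-line → (3,6), t=1.8013
    cross y-line → (3,5), t=2.4400
    cross x-line → (4,5), t=2.9560 (wall)
  → r_3 = 2.9560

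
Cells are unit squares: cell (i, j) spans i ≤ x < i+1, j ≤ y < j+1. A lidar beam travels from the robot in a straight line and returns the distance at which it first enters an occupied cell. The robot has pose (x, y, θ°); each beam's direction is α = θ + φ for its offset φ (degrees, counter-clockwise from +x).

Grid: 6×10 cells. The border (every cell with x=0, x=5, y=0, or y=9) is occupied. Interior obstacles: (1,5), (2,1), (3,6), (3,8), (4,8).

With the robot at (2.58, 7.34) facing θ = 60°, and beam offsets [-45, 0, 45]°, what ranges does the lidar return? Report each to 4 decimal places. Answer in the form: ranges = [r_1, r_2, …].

ranges = [2.5054, 0.8400, 1.7186]

beam 1: φ=-45°, α=15°
  dir = (cos 15°, sin 15°) = (0.9659, 0.2588); from cell (2,7)
  next x-line at t=0.4348, next y-line at t=2.5500; Δt_x=1.0353, Δt_y=3.8637
    x: enter (3,7) at t=0.4348
    x: enter (4,7) at t=1.4701
    x: enter (5,7) at t=2.5054 ← occupied
  → r_1 = 2.5054
beam 2: φ=0°, α=60°
  dir = (cos 60°, sin 60°) = (0.5000, 0.8660); from cell (2,7)
  next x-line at t=0.8400, next y-line at t=0.7621; Δt_x=2.0000, Δt_y=1.1547
    y: enter (2,8) at t=0.7621
    x: enter (3,8) at t=0.8400 ← occupied
  → r_2 = 0.8400
beam 3: φ=45°, α=105°
  dir = (cos 105°, sin 105°) = (-0.2588, 0.9659); from cell (2,7)
  next x-line at t=2.2409, next y-line at t=0.6833; Δt_x=3.8637, Δt_y=1.0353
    y: enter (2,8) at t=0.6833
    y: enter (2,9) at t=1.7186 ← occupied
  → r_3 = 1.7186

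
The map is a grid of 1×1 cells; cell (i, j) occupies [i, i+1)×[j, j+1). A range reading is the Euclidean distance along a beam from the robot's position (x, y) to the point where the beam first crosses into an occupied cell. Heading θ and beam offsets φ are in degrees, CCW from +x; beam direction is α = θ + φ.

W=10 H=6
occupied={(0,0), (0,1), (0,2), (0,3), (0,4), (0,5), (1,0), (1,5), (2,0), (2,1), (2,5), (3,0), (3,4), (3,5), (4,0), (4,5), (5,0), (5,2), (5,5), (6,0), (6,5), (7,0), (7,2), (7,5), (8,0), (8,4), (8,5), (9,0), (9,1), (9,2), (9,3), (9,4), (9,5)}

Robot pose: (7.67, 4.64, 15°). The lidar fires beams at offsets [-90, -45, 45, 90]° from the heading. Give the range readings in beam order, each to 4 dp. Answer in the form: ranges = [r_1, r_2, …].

ranges = [3.7684, 0.3811, 0.4157, 0.3727]

beam 1: φ=-90°, α=285°
  cosα=0.2588 sinα=-0.9659 | (7,4) | tMaxX 1.2750 tMaxY 0.6626 | tΔX 3.8637 tΔY 1.0353
    t=0.6626 [y] (7,3)
    t=1.2750 [x] (8,3)
    t=1.6979 [y] (8,2)
    t=2.7331 [y] (8,1)
    t=3.7684 [y] (8,0) — stop
  → r_1 = 3.7684
beam 2: φ=-45°, α=330°
  cosα=0.8660 sinα=-0.5000 | (7,4) | tMaxX 0.3811 tMaxY 1.2800 | tΔX 1.1547 tΔY 2.0000
    t=0.3811 [x] (8,4) — stop
  → r_2 = 0.3811
beam 3: φ=45°, α=60°
  cosα=0.5000 sinα=0.8660 | (7,4) | tMaxX 0.6600 tMaxY 0.4157 | tΔX 2.0000 tΔY 1.1547
    t=0.4157 [y] (7,5) — stop
  → r_3 = 0.4157
beam 4: φ=90°, α=105°
  cosα=-0.2588 sinα=0.9659 | (7,4) | tMaxX 2.5887 tMaxY 0.3727 | tΔX 3.8637 tΔY 1.0353
    t=0.3727 [y] (7,5) — stop
  → r_4 = 0.3727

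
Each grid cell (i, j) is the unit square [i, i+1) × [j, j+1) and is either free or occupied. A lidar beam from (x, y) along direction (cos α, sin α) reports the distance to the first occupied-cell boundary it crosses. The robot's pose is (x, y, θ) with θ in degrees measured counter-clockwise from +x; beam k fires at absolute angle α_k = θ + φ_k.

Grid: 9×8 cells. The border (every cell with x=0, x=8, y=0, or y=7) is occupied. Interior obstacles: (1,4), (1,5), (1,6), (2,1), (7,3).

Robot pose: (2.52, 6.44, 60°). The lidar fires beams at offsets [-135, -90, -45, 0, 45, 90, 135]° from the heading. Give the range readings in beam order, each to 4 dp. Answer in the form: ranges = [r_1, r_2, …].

beam 1: φ=-135°, α=285°
  cosα=0.2588 sinα=-0.9659 | (2,6) | tMaxX 1.8546 tMaxY 0.4555 | tΔX 3.8637 tΔY 1.0353
    t=0.4555 [y] (2,5)
    t=1.4908 [y] (2,4)
    t=1.8546 [x] (3,4)
    t=2.5261 [y] (3,3)
    t=3.5614 [y] (3,2)
    t=4.5966 [y] (3,1)
    t=5.6319 [y] (3,0) — stop
  → r_1 = 5.6319
beam 2: φ=-90°, α=330°
  cosα=0.8660 sinα=-0.5000 | (2,6) | tMaxX 0.5543 tMaxY 0.8800 | tΔX 1.1547 tΔY 2.0000
    t=0.5543 [x] (3,6)
    t=0.8800 [y] (3,5)
    t=1.7090 [x] (4,5)
    t=2.8637 [x] (5,5)
    t=2.8800 [y] (5,4)
    t=4.0184 [x] (6,4)
    t=4.8800 [y] (6,3)
    t=5.1731 [x] (7,3) — stop
  → r_2 = 5.1731
beam 3: φ=-45°, α=15°
  cosα=0.9659 sinα=0.2588 | (2,6) | tMaxX 0.4969 tMaxY 2.1637 | tΔX 1.0353 tΔY 3.8637
    t=0.4969 [x] (3,6)
    t=1.5322 [x] (4,6)
    t=2.1637 [y] (4,7) — stop
  → r_3 = 2.1637
beam 4: φ=0°, α=60°
  cosα=0.5000 sinα=0.8660 | (2,6) | tMaxX 0.9600 tMaxY 0.6466 | tΔX 2.0000 tΔY 1.1547
    t=0.6466 [y] (2,7) — stop
  → r_4 = 0.6466
beam 5: φ=45°, α=105°
  cosα=-0.2588 sinα=0.9659 | (2,6) | tMaxX 2.0091 tMaxY 0.5798 | tΔX 3.8637 tΔY 1.0353
    t=0.5798 [y] (2,7) — stop
  → r_5 = 0.5798
beam 6: φ=90°, α=150°
  cosα=-0.8660 sinα=0.5000 | (2,6) | tMaxX 0.6004 tMaxY 1.1200 | tΔX 1.1547 tΔY 2.0000
    t=0.6004 [x] (1,6) — stop
  → r_6 = 0.6004
beam 7: φ=135°, α=195°
  cosα=-0.9659 sinα=-0.2588 | (2,6) | tMaxX 0.5383 tMaxY 1.7000 | tΔX 1.0353 tΔY 3.8637
    t=0.5383 [x] (1,6) — stop
  → r_7 = 0.5383

ranges = [5.6319, 5.1731, 2.1637, 0.6466, 0.5798, 0.6004, 0.5383]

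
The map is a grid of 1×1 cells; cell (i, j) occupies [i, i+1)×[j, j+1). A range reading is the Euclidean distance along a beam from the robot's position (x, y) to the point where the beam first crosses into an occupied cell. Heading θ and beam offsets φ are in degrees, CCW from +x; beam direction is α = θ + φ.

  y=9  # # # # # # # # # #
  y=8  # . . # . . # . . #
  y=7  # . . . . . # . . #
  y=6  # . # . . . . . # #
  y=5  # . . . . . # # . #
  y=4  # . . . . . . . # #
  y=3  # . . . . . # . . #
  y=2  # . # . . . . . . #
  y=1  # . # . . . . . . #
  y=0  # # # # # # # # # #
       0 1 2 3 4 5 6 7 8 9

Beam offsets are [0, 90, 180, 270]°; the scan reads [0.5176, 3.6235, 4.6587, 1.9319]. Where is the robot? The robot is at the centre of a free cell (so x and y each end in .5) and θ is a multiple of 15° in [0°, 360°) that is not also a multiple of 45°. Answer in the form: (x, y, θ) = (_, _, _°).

Candidates: 53 free-cell centres × 16 headings = 848 poses. Raycast each; keep the one whose scan matches to 4 dp.
  (7.5, 2.5, 150°): beam 1 = 1.0000 ≠ 0.5176 ✗
  (6.5, 1.5, 120°): beam 1 = 8.6603 ≠ 0.5176 ✗
  (5.5, 1.5, 300°): beam 1 = 0.5774 ≠ 0.5176 ✗
  …
  (5.5, 5.5, 15°): r_1=0.5176, r_2=3.6235, r_3=4.6587, r_4=1.9319 — all match ✓
Only this pose fits every beam.

(x, y, θ) = (5.5, 5.5, 15°)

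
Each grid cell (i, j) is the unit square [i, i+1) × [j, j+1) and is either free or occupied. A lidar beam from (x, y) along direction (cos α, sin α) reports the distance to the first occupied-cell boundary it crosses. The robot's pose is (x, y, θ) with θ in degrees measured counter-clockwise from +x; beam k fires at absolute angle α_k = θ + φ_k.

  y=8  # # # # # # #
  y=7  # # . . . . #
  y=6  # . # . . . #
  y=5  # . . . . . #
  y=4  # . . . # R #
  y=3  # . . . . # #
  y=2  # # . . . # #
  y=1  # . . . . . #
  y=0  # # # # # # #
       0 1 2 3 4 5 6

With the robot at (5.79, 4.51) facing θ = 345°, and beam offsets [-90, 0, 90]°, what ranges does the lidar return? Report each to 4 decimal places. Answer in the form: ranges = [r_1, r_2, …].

beam 1: φ=-90°, α=255°
  d=(-0.2588,-0.9659)  start (5,4)  tX=3.0523 tY=0.5280  stride 1/|dx|=3.8637 1/|dy|=1.0353
    cross y-line → (5,3), t=0.5280 (wall)
  → r_1 = 0.5280
beam 2: φ=0°, α=345°
  d=(0.9659,-0.2588)  start (5,4)  tX=0.2174 tY=1.9705  stride 1/|dx|=1.0353 1/|dy|=3.8637
    cross x-line → (6,4), t=0.2174 (wall)
  → r_2 = 0.2174
beam 3: φ=90°, α=75°
  d=(0.2588,0.9659)  start (5,4)  tX=0.8114 tY=0.5073  stride 1/|dx|=3.8637 1/|dy|=1.0353
    cross y-line → (5,5), t=0.5073
    cross x-line → (6,5), t=0.8114 (wall)
  → r_3 = 0.8114

ranges = [0.5280, 0.2174, 0.8114]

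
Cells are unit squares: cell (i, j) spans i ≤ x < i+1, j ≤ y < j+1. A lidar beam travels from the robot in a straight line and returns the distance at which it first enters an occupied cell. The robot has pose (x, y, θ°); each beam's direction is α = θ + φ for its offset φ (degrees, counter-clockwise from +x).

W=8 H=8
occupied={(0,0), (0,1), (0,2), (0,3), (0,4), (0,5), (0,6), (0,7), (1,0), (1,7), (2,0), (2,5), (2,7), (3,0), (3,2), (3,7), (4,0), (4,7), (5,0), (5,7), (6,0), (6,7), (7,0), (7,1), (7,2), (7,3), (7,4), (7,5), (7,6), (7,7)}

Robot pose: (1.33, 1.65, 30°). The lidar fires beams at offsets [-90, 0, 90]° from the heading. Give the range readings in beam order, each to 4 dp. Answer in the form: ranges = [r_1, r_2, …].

ranges = [0.7506, 1.9283, 0.6600]

beam 1: φ=-90°, α=300°
  d=(0.5000,-0.8660)  start (1,1)  tX=1.3400 tY=0.7506  stride 1/|dx|=2.0000 1/|dy|=1.1547
    cross y-line → (1,0), t=0.7506 (wall)
  → r_1 = 0.7506
beam 2: φ=0°, α=30°
  d=(0.8660,0.5000)  start (1,1)  tX=0.7736 tY=0.7000  stride 1/|dx|=1.1547 1/|dy|=2.0000
    cross y-line → (1,2), t=0.7000
    cross x-line → (2,2), t=0.7736
    cross x-line → (3,2), t=1.9283 (wall)
  → r_2 = 1.9283
beam 3: φ=90°, α=120°
  d=(-0.5000,0.8660)  start (1,1)  tX=0.6600 tY=0.4041  stride 1/|dx|=2.0000 1/|dy|=1.1547
    cross y-line → (1,2), t=0.4041
    cross x-line → (0,2), t=0.6600 (wall)
  → r_3 = 0.6600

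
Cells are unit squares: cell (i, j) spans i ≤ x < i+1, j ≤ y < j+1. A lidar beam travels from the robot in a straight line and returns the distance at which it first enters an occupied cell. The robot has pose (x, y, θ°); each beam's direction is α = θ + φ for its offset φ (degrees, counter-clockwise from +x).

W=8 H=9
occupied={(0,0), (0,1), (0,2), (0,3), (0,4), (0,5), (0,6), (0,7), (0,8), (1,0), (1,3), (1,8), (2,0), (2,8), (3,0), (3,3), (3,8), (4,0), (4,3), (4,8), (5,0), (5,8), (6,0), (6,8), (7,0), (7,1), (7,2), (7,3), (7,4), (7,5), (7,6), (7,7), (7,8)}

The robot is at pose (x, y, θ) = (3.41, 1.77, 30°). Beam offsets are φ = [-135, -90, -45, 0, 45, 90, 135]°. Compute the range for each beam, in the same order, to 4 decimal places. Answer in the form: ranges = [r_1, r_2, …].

beam 1: φ=-135°, α=255°
  dir = (cos 255°, sin 255°) = (-0.2588, -0.9659); from cell (3,1)
  next x-line at t=1.5841, next y-line at t=0.7972; Δt_x=3.8637, Δt_y=1.0353
    y: enter (3,0) at t=0.7972 ← occupied
  → r_1 = 0.7972
beam 2: φ=-90°, α=300°
  dir = (cos 300°, sin 300°) = (0.5000, -0.8660); from cell (3,1)
  next x-line at t=1.1800, next y-line at t=0.8891; Δt_x=2.0000, Δt_y=1.1547
    y: enter (3,0) at t=0.8891 ← occupied
  → r_2 = 0.8891
beam 3: φ=-45°, α=345°
  dir = (cos 345°, sin 345°) = (0.9659, -0.2588); from cell (3,1)
  next x-line at t=0.6108, next y-line at t=2.9751; Δt_x=1.0353, Δt_y=3.8637
    x: enter (4,1) at t=0.6108
    x: enter (5,1) at t=1.6461
    x: enter (6,1) at t=2.6814
    y: enter (6,0) at t=2.9751 ← occupied
  → r_3 = 2.9751
beam 4: φ=0°, α=30°
  dir = (cos 30°, sin 30°) = (0.8660, 0.5000); from cell (3,1)
  next x-line at t=0.6813, next y-line at t=0.4600; Δt_x=1.1547, Δt_y=2.0000
    y: enter (3,2) at t=0.4600
    x: enter (4,2) at t=0.6813
    x: enter (5,2) at t=1.8360
    y: enter (5,3) at t=2.4600
    x: enter (6,3) at t=2.9907
    x: enter (7,3) at t=4.1454 ← occupied
  → r_4 = 4.1454
beam 5: φ=45°, α=75°
  dir = (cos 75°, sin 75°) = (0.2588, 0.9659); from cell (3,1)
  next x-line at t=2.2796, next y-line at t=0.2381; Δt_x=3.8637, Δt_y=1.0353
    y: enter (3,2) at t=0.2381
    y: enter (3,3) at t=1.2734 ← occupied
  → r_5 = 1.2734
beam 6: φ=90°, α=120°
  dir = (cos 120°, sin 120°) = (-0.5000, 0.8660); from cell (3,1)
  next x-line at t=0.8200, next y-line at t=0.2656; Δt_x=2.0000, Δt_y=1.1547
    y: enter (3,2) at t=0.2656
    x: enter (2,2) at t=0.8200
    y: enter (2,3) at t=1.4203
    y: enter (2,4) at t=2.5750
    x: enter (1,4) at t=2.8200
    y: enter (1,5) at t=3.7297
    x: enter (0,5) at t=4.8200 ← occupied
  → r_6 = 4.8200
beam 7: φ=135°, α=165°
  dir = (cos 165°, sin 165°) = (-0.9659, 0.2588); from cell (3,1)
  next x-line at t=0.4245, next y-line at t=0.8887; Δt_x=1.0353, Δt_y=3.8637
    x: enter (2,1) at t=0.4245
    y: enter (2,2) at t=0.8887
    x: enter (1,2) at t=1.4597
    x: enter (0,2) at t=2.4950 ← occupied
  → r_7 = 2.4950

ranges = [0.7972, 0.8891, 2.9751, 4.1454, 1.2734, 4.8200, 2.4950]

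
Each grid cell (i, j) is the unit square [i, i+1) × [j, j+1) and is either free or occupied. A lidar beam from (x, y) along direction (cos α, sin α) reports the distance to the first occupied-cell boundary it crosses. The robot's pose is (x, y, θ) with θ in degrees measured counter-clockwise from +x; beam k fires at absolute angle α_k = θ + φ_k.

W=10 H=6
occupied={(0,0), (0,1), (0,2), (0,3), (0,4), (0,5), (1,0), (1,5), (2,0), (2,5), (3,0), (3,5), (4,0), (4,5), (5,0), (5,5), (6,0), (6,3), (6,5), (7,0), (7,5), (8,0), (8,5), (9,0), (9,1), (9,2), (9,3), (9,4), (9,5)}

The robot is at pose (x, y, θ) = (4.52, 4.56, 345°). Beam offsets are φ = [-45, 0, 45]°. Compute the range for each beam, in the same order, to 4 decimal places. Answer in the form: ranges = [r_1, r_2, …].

ranges = [4.1107, 2.1637, 0.8800]

beam 1: φ=-45°, α=300°
  direction (0.5000, -0.8660); cell (4,4); t to first gridline: x 0.9600, y 0.6466 (then +2.0000 / +1.1547)
    (4,3) via y @ 0.6466
    (5,3) via x @ 0.9600
    (5,2) via y @ 1.8013
    (5,1) via y @ 2.9560
    (6,1) via x @ 2.9600
    (6,0) via y @ 4.1107  # hit
  → r_1 = 4.1107
beam 2: φ=0°, α=345°
  direction (0.9659, -0.2588); cell (4,4); t to first gridline: x 0.4969, y 2.1637 (then +1.0353 / +3.8637)
    (5,4) via x @ 0.4969
    (6,4) via x @ 1.5322
    (6,3) via y @ 2.1637  # hit
  → r_2 = 2.1637
beam 3: φ=45°, α=30°
  direction (0.8660, 0.5000); cell (4,4); t to first gridline: x 0.5543, y 0.8800 (then +1.1547 / +2.0000)
    (5,4) via x @ 0.5543
    (5,5) via y @ 0.8800  # hit
  → r_3 = 0.8800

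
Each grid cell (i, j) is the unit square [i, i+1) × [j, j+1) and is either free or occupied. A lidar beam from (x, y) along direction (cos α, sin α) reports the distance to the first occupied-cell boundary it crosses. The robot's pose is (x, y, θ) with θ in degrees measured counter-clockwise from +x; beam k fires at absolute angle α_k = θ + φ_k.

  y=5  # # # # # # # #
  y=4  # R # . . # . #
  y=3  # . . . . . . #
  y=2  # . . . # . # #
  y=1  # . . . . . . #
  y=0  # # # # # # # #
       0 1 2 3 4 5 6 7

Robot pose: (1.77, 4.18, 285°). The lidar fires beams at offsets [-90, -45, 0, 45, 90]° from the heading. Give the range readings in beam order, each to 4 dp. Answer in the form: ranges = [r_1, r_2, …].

beam 1: φ=-90°, α=195°
  dir = (cos 195°, sin 195°) = (-0.9659, -0.2588); from cell (1,4)
  next x-line at t=0.7972, next y-line at t=0.6955; Δt_x=1.0353, Δt_y=3.8637
    y: enter (1,3) at t=0.6955
    x: enter (0,3) at t=0.7972 ← occupied
  → r_1 = 0.7972
beam 2: φ=-45°, α=240°
  dir = (cos 240°, sin 240°) = (-0.5000, -0.8660); from cell (1,4)
  next x-line at t=1.5400, next y-line at t=0.2078; Δt_x=2.0000, Δt_y=1.1547
    y: enter (1,3) at t=0.2078
    y: enter (1,2) at t=1.3625
    x: enter (0,2) at t=1.5400 ← occupied
  → r_2 = 1.5400
beam 3: φ=0°, α=285°
  dir = (cos 285°, sin 285°) = (0.2588, -0.9659); from cell (1,4)
  next x-line at t=0.8887, next y-line at t=0.1863; Δt_x=3.8637, Δt_y=1.0353
    y: enter (1,3) at t=0.1863
    x: enter (2,3) at t=0.8887
    y: enter (2,2) at t=1.2216
    y: enter (2,1) at t=2.2569
    y: enter (2,0) at t=3.2922 ← occupied
  → r_3 = 3.2922
beam 4: φ=45°, α=330°
  dir = (cos 330°, sin 330°) = (0.8660, -0.5000); from cell (1,4)
  next x-line at t=0.2656, next y-line at t=0.3600; Δt_x=1.1547, Δt_y=2.0000
    x: enter (2,4) at t=0.2656 ← occupied
  → r_4 = 0.2656
beam 5: φ=90°, α=15°
  dir = (cos 15°, sin 15°) = (0.9659, 0.2588); from cell (1,4)
  next x-line at t=0.2381, next y-line at t=3.1682; Δt_x=1.0353, Δt_y=3.8637
    x: enter (2,4) at t=0.2381 ← occupied
  → r_5 = 0.2381

ranges = [0.7972, 1.5400, 3.2922, 0.2656, 0.2381]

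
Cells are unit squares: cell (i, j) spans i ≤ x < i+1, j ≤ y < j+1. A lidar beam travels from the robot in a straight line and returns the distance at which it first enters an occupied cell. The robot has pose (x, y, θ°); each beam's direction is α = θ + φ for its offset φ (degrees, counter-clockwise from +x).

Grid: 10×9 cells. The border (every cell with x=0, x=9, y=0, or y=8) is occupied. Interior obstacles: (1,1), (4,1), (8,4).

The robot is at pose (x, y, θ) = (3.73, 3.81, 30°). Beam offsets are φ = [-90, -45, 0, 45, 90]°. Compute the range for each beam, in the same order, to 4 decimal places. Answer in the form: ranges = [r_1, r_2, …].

beam 1: φ=-90°, α=300°
  direction (0.5000, -0.8660); cell (3,3); t to first gridline: x 0.5400, y 0.9353 (then +2.0000 / +1.1547)
    (4,3) via x @ 0.5400
    (4,2) via y @ 0.9353
    (4,1) via y @ 2.0900  # hit
  → r_1 = 2.0900
beam 2: φ=-45°, α=345°
  direction (0.9659, -0.2588); cell (3,3); t to first gridline: x 0.2795, y 3.1296 (then +1.0353 / +3.8637)
    (4,3) via x @ 0.2795
    (5,3) via x @ 1.3148
    (6,3) via x @ 2.3501
    (6,2) via y @ 3.1296
    (7,2) via x @ 3.3854
    (8,2) via x @ 4.4206
    (9,2) via x @ 5.4559  # hit
  → r_2 = 5.4559
beam 3: φ=0°, α=30°
  direction (0.8660, 0.5000); cell (3,3); t to first gridline: x 0.3118, y 0.3800 (then +1.1547 / +2.0000)
    (4,3) via x @ 0.3118
    (4,4) via y @ 0.3800
    (5,4) via x @ 1.4665
    (5,5) via y @ 2.3800
    (6,5) via x @ 2.6212
    (7,5) via x @ 3.7759
    (7,6) via y @ 4.3800
    (8,6) via x @ 4.9306
    (9,6) via x @ 6.0853  # hit
  → r_3 = 6.0853
beam 4: φ=45°, α=75°
  direction (0.2588, 0.9659); cell (3,3); t to first gridline: x 1.0432, y 0.1967 (then +3.8637 / +1.0353)
    (3,4) via y @ 0.1967
    (4,4) via x @ 1.0432
    (4,5) via y @ 1.2320
    (4,6) via y @ 2.2673
    (4,7) via y @ 3.3025
    (4,8) via y @ 4.3378  # hit
  → r_4 = 4.3378
beam 5: φ=90°, α=120°
  direction (-0.5000, 0.8660); cell (3,3); t to first gridline: x 1.4600, y 0.2194 (then +2.0000 / +1.1547)
    (3,4) via y @ 0.2194
    (3,5) via y @ 1.3741
    (2,5) via x @ 1.4600
    (2,6) via y @ 2.5288
    (1,6) via x @ 3.4600
    (1,7) via y @ 3.6835
    (1,8) via y @ 4.8382  # hit
  → r_5 = 4.8382

ranges = [2.0900, 5.4559, 6.0853, 4.3378, 4.8382]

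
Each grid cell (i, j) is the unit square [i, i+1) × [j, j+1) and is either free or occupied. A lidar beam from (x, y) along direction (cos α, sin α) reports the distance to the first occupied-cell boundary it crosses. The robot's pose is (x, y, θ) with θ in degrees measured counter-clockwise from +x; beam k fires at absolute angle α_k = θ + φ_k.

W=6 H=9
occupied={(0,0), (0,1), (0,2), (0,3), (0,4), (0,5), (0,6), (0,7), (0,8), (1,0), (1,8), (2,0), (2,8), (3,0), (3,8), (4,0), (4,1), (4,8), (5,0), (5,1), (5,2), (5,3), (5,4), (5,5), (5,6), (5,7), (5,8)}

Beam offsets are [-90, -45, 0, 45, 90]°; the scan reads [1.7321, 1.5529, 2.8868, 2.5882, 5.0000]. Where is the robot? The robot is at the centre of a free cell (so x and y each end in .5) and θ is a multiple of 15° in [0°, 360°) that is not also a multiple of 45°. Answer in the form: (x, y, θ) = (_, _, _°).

The pose lattice has 27·16 = 432 candidates. Test each by forward raycasting.
  (4.5, 2.5, 75°): beam 1 = 0.5176 ≠ 1.7321 ✗
  (4.5, 5.5, 165°): beam 1 = 1.9319 ≠ 1.7321 ✗
  (2.5, 5.5, 240°): beam 3 = 3.0000 ≠ 2.8868 ✗
  (3.5, 2.5, 165°): beam 1 = 5.6940 ≠ 1.7321 ✗
  …
  (3.5, 6.5, 150°): r_1=1.7321, r_2=1.5529, r_3=2.8868, r_4=2.5882, r_5=5.0000 — all match ✓
Unique over the lattice → pose = (3.5, 6.5, 150°).

(x, y, θ) = (3.5, 6.5, 150°)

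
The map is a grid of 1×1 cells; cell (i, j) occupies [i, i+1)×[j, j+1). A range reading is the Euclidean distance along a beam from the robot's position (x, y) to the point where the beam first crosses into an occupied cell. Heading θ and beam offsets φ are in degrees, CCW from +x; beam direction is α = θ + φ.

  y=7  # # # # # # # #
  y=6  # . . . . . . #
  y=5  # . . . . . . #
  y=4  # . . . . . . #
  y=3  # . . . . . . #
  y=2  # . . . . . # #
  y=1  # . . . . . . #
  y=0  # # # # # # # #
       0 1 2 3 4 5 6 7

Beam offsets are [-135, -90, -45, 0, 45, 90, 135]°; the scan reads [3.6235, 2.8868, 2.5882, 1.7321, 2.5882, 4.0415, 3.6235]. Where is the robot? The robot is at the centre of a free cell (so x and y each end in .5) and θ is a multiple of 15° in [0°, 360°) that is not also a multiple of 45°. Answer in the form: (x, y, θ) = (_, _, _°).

The pose lattice has 35·16 = 560 candidates. Test each by forward raycasting.
  (2.5, 4.5, 210°): beam 1 = 2.5882 ≠ 3.6235 ✗
  (4.5, 6.5, 210°): beam 1 = 0.5176 ≠ 3.6235 ✗
  (6.5, 1.5, 165°): beam 1 = 0.5774 ≠ 3.6235 ✗
  …
  (4.5, 3.5, 330°): r_1=3.6235, r_2=2.8868, r_3=2.5882, r_4=1.7321, r_5=2.5882, r_6=4.0415, r_7=3.6235 — all match ✓
No second candidate reproduces the full scan.

(x, y, θ) = (4.5, 3.5, 330°)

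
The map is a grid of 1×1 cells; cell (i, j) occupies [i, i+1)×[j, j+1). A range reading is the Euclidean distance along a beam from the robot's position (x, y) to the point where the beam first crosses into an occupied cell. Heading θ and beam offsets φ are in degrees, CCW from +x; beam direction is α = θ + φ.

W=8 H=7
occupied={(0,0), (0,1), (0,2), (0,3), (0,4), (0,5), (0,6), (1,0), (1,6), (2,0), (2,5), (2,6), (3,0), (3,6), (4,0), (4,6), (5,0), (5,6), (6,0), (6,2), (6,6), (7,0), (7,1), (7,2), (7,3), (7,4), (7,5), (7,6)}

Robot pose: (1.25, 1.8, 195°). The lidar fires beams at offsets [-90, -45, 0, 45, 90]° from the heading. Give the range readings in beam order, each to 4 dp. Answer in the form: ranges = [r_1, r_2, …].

beam 1: φ=-90°, α=105°
  dir = (cos 105°, sin 105°) = (-0.2588, 0.9659); from cell (1,1)
  next x-line at t=0.9659, next y-line at t=0.2071; Δt_x=3.8637, Δt_y=1.0353
    y: enter (1,2) at t=0.2071
    x: enter (0,2) at t=0.9659 ← occupied
  → r_1 = 0.9659
beam 2: φ=-45°, α=150°
  dir = (cos 150°, sin 150°) = (-0.8660, 0.5000); from cell (1,1)
  next x-line at t=0.2887, next y-line at t=0.4000; Δt_x=1.1547, Δt_y=2.0000
    x: enter (0,1) at t=0.2887 ← occupied
  → r_2 = 0.2887
beam 3: φ=0°, α=195°
  dir = (cos 195°, sin 195°) = (-0.9659, -0.2588); from cell (1,1)
  next x-line at t=0.2588, next y-line at t=3.0910; Δt_x=1.0353, Δt_y=3.8637
    x: enter (0,1) at t=0.2588 ← occupied
  → r_3 = 0.2588
beam 4: φ=45°, α=240°
  dir = (cos 240°, sin 240°) = (-0.5000, -0.8660); from cell (1,1)
  next x-line at t=0.5000, next y-line at t=0.9238; Δt_x=2.0000, Δt_y=1.1547
    x: enter (0,1) at t=0.5000 ← occupied
  → r_4 = 0.5000
beam 5: φ=90°, α=285°
  dir = (cos 285°, sin 285°) = (0.2588, -0.9659); from cell (1,1)
  next x-line at t=2.8978, next y-line at t=0.8282; Δt_x=3.8637, Δt_y=1.0353
    y: enter (1,0) at t=0.8282 ← occupied
  → r_5 = 0.8282

ranges = [0.9659, 0.2887, 0.2588, 0.5000, 0.8282]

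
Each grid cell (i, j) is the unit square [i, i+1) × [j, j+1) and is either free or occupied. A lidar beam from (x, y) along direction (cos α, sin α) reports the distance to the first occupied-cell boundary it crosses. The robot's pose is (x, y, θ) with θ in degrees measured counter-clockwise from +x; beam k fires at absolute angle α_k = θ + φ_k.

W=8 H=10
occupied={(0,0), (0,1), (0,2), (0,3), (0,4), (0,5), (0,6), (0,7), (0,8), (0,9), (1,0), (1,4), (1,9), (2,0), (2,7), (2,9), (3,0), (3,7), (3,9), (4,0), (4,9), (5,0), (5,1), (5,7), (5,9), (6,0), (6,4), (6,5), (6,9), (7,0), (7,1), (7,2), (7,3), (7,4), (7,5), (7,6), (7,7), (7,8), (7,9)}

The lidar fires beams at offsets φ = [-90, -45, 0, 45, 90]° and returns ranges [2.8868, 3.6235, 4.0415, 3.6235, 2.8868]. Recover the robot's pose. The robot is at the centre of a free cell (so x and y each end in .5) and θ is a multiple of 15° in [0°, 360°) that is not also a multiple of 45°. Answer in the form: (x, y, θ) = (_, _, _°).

(x, y, θ) = (4.5, 4.5, 210°)

Candidates: 41 free-cell centres × 16 headings = 656 poses. Raycast each; keep the one whose scan matches to 4 dp.
  (3.5, 3.5, 300°): beam 2 = 2.5882 ≠ 3.6235 ✗
  (3.5, 5.5, 210°): beam 1 = 1.7321 ≠ 2.8868 ✗
  (4.5, 4.5, 345°): beam 1 = 3.6235 ≠ 2.8868 ✗
  (1.5, 7.5, 165°): beam 1 = 1.5529 ≠ 2.8868 ✗
  …
  (4.5, 4.5, 210°): r_1=2.8868, r_2=3.6235, r_3=4.0415, r_4=3.6235, r_5=2.8868 — all match ✓
No second candidate reproduces the full scan.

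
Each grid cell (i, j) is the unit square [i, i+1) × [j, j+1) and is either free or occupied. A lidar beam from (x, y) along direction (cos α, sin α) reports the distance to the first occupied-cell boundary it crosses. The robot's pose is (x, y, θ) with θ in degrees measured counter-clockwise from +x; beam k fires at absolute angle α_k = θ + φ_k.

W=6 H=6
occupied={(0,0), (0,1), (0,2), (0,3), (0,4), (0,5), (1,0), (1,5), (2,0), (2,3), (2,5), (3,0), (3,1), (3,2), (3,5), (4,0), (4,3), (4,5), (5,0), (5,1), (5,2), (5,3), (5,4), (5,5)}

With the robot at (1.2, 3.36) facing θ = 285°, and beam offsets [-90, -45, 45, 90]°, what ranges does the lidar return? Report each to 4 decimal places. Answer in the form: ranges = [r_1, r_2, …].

beam 1: φ=-90°, α=195°
  direction (-0.9659, -0.2588); cell (1,3); t to first gridline: x 0.2071, y 1.3909 (then +1.0353 / +3.8637)
    (0,3) via x @ 0.2071  # hit
  → r_1 = 0.2071
beam 2: φ=-45°, α=240°
  direction (-0.5000, -0.8660); cell (1,3); t to first gridline: x 0.4000, y 0.4157 (then +2.0000 / +1.1547)
    (0,3) via x @ 0.4000  # hit
  → r_2 = 0.4000
beam 3: φ=45°, α=330°
  direction (0.8660, -0.5000); cell (1,3); t to first gridline: x 0.9238, y 0.7200 (then +1.1547 / +2.0000)
    (1,2) via y @ 0.7200
    (2,2) via x @ 0.9238
    (3,2) via x @ 2.0785  # hit
  → r_3 = 2.0785
beam 4: φ=90°, α=15°
  direction (0.9659, 0.2588); cell (1,3); t to first gridline: x 0.8282, y 2.4728 (then +1.0353 / +3.8637)
    (2,3) via x @ 0.8282  # hit
  → r_4 = 0.8282

ranges = [0.2071, 0.4000, 2.0785, 0.8282]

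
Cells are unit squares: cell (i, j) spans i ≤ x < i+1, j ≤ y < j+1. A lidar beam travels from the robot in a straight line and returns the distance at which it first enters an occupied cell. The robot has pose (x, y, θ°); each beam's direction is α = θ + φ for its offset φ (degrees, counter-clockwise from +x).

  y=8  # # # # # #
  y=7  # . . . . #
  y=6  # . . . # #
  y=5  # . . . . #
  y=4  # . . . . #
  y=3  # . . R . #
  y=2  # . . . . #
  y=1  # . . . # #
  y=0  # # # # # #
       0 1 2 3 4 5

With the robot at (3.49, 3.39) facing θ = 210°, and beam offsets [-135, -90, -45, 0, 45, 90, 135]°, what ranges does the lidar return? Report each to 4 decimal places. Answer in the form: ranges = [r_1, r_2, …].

beam 1: φ=-135°, α=75°
  d=(0.2588,0.9659)  start (3,3)  tX=1.9705 tY=0.6315  stride 1/|dx|=3.8637 1/|dy|=1.0353
    cross y-line → (3,4), t=0.6315
    cross y-line → (3,5), t=1.6668
    cross x-line → (4,5), t=1.9705
    cross y-line → (4,6), t=2.7021 (wall)
  → r_1 = 2.7021
beam 2: φ=-90°, α=120°
  d=(-0.5000,0.8660)  start (3,3)  tX=0.9800 tY=0.7044  stride 1/|dx|=2.0000 1/|dy|=1.1547
    cross y-line → (3,4), t=0.7044
    cross x-line → (2,4), t=0.9800
    cross y-line → (2,5), t=1.8591
    cross x-line → (1,5), t=2.9800
    cross y-line → (1,6), t=3.0138
    cross y-line → (1,7), t=4.1685
    cross x-line → (0,7), t=4.9800 (wall)
  → r_2 = 4.9800
beam 3: φ=-45°, α=165°
  d=(-0.9659,0.2588)  start (3,3)  tX=0.5073 tY=2.3569  stride 1/|dx|=1.0353 1/|dy|=3.8637
    cross x-line → (2,3), t=0.5073
    cross x-line → (1,3), t=1.5426
    cross y-line → (1,4), t=2.3569
    cross x-line → (0,4), t=2.5778 (wall)
  → r_3 = 2.5778
beam 4: φ=0°, α=210°
  d=(-0.8660,-0.5000)  start (3,3)  tX=0.5658 tY=0.7800  stride 1/|dx|=1.1547 1/|dy|=2.0000
    cross x-line → (2,3), t=0.5658
    cross y-line → (2,2), t=0.7800
    cross x-line → (1,2), t=1.7205
    cross y-line → (1,1), t=2.7800
    cross x-line → (0,1), t=2.8752 (wall)
  → r_4 = 2.8752
beam 5: φ=45°, α=255°
  d=(-0.2588,-0.9659)  start (3,3)  tX=1.8932 tY=0.4038  stride 1/|dx|=3.8637 1/|dy|=1.0353
    cross y-line → (3,2), t=0.4038
    cross y-line → (3,1), t=1.4390
    cross x-line → (2,1), t=1.8932
    cross y-line → (2,0), t=2.4743 (wall)
  → r_5 = 2.4743
beam 6: φ=90°, α=300°
  d=(0.5000,-0.8660)  start (3,3)  tX=1.0200 tY=0.4503  stride 1/|dx|=2.0000 1/|dy|=1.1547
    cross y-line → (3,2), t=0.4503
    cross x-line → (4,2), t=1.0200
    cross y-line → (4,1), t=1.6050 (wall)
  → r_6 = 1.6050
beam 7: φ=135°, α=345°
  d=(0.9659,-0.2588)  start (3,3)  tX=0.5280 tY=1.5068  stride 1/|dx|=1.0353 1/|dy|=3.8637
    cross x-line → (4,3), t=0.5280
    cross y-line → (4,2), t=1.5068
    cross x-line → (5,2), t=1.5633 (wall)
  → r_7 = 1.5633

ranges = [2.7021, 4.9800, 2.5778, 2.8752, 2.4743, 1.6050, 1.5633]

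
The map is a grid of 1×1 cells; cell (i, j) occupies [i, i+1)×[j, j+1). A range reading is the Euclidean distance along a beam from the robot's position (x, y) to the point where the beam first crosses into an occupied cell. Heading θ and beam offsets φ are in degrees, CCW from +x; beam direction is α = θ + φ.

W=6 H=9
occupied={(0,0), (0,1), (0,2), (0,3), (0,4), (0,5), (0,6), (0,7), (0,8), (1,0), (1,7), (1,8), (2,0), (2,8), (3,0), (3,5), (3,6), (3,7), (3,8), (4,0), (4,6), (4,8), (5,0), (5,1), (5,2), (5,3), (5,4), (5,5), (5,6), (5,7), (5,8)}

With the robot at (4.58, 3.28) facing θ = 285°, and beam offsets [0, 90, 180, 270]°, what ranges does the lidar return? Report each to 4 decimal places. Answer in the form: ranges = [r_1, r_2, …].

beam 1: φ=0°, α=285°
  dir = (cos 285°, sin 285°) = (0.2588, -0.9659); from cell (4,3)
  next x-line at t=1.6228, next y-line at t=0.2899; Δt_x=3.8637, Δt_y=1.0353
    y: enter (4,2) at t=0.2899
    y: enter (4,1) at t=1.3252
    x: enter (5,1) at t=1.6228 ← occupied
  → r_1 = 1.6228
beam 2: φ=90°, α=15°
  dir = (cos 15°, sin 15°) = (0.9659, 0.2588); from cell (4,3)
  next x-line at t=0.4348, next y-line at t=2.7819; Δt_x=1.0353, Δt_y=3.8637
    x: enter (5,3) at t=0.4348 ← occupied
  → r_2 = 0.4348
beam 3: φ=180°, α=105°
  dir = (cos 105°, sin 105°) = (-0.2588, 0.9659); from cell (4,3)
  next x-line at t=2.2409, next y-line at t=0.7454; Δt_x=3.8637, Δt_y=1.0353
    y: enter (4,4) at t=0.7454
    y: enter (4,5) at t=1.7807
    x: enter (3,5) at t=2.2409 ← occupied
  → r_3 = 2.2409
beam 4: φ=270°, α=195°
  dir = (cos 195°, sin 195°) = (-0.9659, -0.2588); from cell (4,3)
  next x-line at t=0.6005, next y-line at t=1.0818; Δt_x=1.0353, Δt_y=3.8637
    x: enter (3,3) at t=0.6005
    y: enter (3,2) at t=1.0818
    x: enter (2,2) at t=1.6357
    x: enter (1,2) at t=2.6710
    x: enter (0,2) at t=3.7063 ← occupied
  → r_4 = 3.7063

ranges = [1.6228, 0.4348, 2.2409, 3.7063]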